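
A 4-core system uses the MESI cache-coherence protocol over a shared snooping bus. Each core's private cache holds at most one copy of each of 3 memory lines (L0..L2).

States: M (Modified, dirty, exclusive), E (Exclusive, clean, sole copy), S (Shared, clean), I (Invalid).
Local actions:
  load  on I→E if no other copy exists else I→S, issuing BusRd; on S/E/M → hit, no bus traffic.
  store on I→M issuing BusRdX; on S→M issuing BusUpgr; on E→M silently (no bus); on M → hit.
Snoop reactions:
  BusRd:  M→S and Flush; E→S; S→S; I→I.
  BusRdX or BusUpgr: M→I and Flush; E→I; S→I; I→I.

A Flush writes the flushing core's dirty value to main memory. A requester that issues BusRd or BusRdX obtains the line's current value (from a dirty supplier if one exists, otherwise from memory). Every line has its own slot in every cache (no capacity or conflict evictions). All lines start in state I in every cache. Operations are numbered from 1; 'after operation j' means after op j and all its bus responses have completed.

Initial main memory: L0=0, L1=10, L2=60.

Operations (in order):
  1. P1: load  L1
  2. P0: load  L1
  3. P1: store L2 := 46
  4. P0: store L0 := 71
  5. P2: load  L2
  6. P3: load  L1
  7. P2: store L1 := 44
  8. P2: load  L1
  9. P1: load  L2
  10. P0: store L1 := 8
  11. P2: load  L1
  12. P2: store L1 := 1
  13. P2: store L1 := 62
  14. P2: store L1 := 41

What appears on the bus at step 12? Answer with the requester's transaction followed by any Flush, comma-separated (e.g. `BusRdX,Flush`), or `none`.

1. P1: load  L1  bus=[BusRd]  L1: P0=I P1=E P2=I P3=I  mem[L1]=10
2. P0: load  L1  bus=[BusRd]  L1: P0=S P1=S P2=I P3=I  mem[L1]=10
3. P1: store L2 := 46  bus=[BusRdX]  L2: P0=I P1=M P2=I P3=I  mem[L2]=60
4. P0: store L0 := 71  bus=[BusRdX]  L0: P0=M P1=I P2=I P3=I  mem[L0]=0
5. P2: load  L2  bus=[BusRd,Flush]  L2: P0=I P1=S P2=S P3=I  mem[L2]=46
6. P3: load  L1  bus=[BusRd]  L1: P0=S P1=S P2=I P3=S  mem[L1]=10
7. P2: store L1 := 44  bus=[BusRdX]  L1: P0=I P1=I P2=M P3=I  mem[L1]=10
8. P2: load  L1  bus=[-]  L1: P0=I P1=I P2=M P3=I  mem[L1]=10
9. P1: load  L2  bus=[-]  L2: P0=I P1=S P2=S P3=I  mem[L2]=46
10. P0: store L1 := 8  bus=[BusRdX,Flush]  L1: P0=M P1=I P2=I P3=I  mem[L1]=44
11. P2: load  L1  bus=[BusRd,Flush]  L1: P0=S P1=I P2=S P3=I  mem[L1]=8
12. P2: store L1 := 1  bus=[BusUpgr]  L1: P0=I P1=I P2=M P3=I  mem[L1]=8
13. P2: store L1 := 62  bus=[-]  L1: P0=I P1=I P2=M P3=I  mem[L1]=8
14. P2: store L1 := 41  bus=[-]  L1: P0=I P1=I P2=M P3=I  mem[L1]=8

bus = BusUpgr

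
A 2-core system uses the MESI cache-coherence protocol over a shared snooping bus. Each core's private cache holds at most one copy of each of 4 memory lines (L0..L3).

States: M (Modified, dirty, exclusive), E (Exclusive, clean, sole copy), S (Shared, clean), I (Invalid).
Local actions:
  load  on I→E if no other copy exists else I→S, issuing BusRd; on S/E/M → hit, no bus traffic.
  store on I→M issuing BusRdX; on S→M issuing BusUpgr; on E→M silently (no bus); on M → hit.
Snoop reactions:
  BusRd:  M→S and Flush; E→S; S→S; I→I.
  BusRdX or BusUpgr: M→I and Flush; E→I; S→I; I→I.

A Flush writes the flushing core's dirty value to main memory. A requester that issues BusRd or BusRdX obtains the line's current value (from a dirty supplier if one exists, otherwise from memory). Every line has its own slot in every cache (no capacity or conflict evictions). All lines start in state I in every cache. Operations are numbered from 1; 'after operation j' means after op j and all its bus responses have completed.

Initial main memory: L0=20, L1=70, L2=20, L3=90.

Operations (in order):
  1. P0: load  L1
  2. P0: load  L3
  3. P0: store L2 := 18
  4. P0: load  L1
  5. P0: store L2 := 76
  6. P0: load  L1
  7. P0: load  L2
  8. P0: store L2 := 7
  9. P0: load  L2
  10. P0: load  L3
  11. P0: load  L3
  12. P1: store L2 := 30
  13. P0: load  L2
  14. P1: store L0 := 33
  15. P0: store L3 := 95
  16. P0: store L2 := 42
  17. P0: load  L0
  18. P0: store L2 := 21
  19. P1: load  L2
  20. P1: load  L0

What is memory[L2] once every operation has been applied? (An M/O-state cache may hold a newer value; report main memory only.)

step 1: P0: load  L1  ⟶  EI  (L1)  txn=BusRd  M[L1]=70
step 2: P0: load  L3  ⟶  EI  (L3)  txn=BusRd  M[L3]=90
step 3: P0: store L2 := 18  ⟶  MI  (L2)  txn=BusRdX  M[L2]=20
step 4: P0: load  L1  ⟶  EI  (L1)  txn=∅  M[L1]=70
step 5: P0: store L2 := 76  ⟶  MI  (L2)  txn=∅  M[L2]=20
step 6: P0: load  L1  ⟶  EI  (L1)  txn=∅  M[L1]=70
step 7: P0: load  L2  ⟶  MI  (L2)  txn=∅  M[L2]=20
step 8: P0: store L2 := 7  ⟶  MI  (L2)  txn=∅  M[L2]=20
step 9: P0: load  L2  ⟶  MI  (L2)  txn=∅  M[L2]=20
step 10: P0: load  L3  ⟶  EI  (L3)  txn=∅  M[L3]=90
step 11: P0: load  L3  ⟶  EI  (L3)  txn=∅  M[L3]=90
step 12: P1: store L2 := 30  ⟶  IM  (L2)  txn=BusRdX+Flush  M[L2]=7
step 13: P0: load  L2  ⟶  SS  (L2)  txn=BusRd+Flush  M[L2]=30
step 14: P1: store L0 := 33  ⟶  IM  (L0)  txn=BusRdX  M[L0]=20
step 15: P0: store L3 := 95  ⟶  MI  (L3)  txn=∅  M[L3]=90
step 16: P0: store L2 := 42  ⟶  MI  (L2)  txn=BusUpgr  M[L2]=30
step 17: P0: load  L0  ⟶  SS  (L0)  txn=BusRd+Flush  M[L0]=33
step 18: P0: store L2 := 21  ⟶  MI  (L2)  txn=∅  M[L2]=30
step 19: P1: load  L2  ⟶  SS  (L2)  txn=BusRd+Flush  M[L2]=21
step 20: P1: load  L0  ⟶  SS  (L0)  txn=∅  M[L0]=33

memory[L2] = 21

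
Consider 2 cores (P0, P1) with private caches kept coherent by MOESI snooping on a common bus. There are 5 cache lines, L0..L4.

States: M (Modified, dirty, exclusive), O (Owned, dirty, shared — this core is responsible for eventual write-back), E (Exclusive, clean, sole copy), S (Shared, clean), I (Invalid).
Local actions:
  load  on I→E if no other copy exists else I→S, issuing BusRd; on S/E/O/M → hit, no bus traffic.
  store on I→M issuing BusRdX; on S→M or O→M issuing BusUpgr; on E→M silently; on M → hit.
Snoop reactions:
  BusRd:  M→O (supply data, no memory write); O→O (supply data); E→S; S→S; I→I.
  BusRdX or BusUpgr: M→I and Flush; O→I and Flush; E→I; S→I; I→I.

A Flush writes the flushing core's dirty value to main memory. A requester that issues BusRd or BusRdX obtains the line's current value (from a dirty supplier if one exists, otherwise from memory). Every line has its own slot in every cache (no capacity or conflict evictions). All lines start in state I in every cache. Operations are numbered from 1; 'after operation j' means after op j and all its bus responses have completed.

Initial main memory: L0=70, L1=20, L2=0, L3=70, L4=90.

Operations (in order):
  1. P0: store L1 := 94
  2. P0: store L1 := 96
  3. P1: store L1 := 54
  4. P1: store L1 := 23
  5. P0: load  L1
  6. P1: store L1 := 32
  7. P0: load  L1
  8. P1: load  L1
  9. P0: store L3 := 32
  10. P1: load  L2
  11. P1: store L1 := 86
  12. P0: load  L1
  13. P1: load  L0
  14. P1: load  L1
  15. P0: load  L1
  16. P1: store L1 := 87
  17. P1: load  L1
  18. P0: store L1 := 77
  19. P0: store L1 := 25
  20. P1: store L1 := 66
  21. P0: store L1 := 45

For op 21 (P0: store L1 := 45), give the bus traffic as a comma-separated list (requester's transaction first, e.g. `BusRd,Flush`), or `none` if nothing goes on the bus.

bus = BusRdX,Flush

1. P0: store L1 := 94  bus=[BusRdX]  L1: P0=M P1=I  mem[L1]=20
2. P0: store L1 := 96  bus=[-]  L1: P0=M P1=I  mem[L1]=20
3. P1: store L1 := 54  bus=[BusRdX,Flush]  L1: P0=I P1=M  mem[L1]=96
4. P1: store L1 := 23  bus=[-]  L1: P0=I P1=M  mem[L1]=96
5. P0: load  L1  bus=[BusRd]  L1: P0=S P1=O  mem[L1]=96
6. P1: store L1 := 32  bus=[BusUpgr]  L1: P0=I P1=M  mem[L1]=96
7. P0: load  L1  bus=[BusRd]  L1: P0=S P1=O  mem[L1]=96
8. P1: load  L1  bus=[-]  L1: P0=S P1=O  mem[L1]=96
9. P0: store L3 := 32  bus=[BusRdX]  L3: P0=M P1=I  mem[L3]=70
10. P1: load  L2  bus=[BusRd]  L2: P0=I P1=E  mem[L2]=0
11. P1: store L1 := 86  bus=[BusUpgr]  L1: P0=I P1=M  mem[L1]=96
12. P0: load  L1  bus=[BusRd]  L1: P0=S P1=O  mem[L1]=96
13. P1: load  L0  bus=[BusRd]  L0: P0=I P1=E  mem[L0]=70
14. P1: load  L1  bus=[-]  L1: P0=S P1=O  mem[L1]=96
15. P0: load  L1  bus=[-]  L1: P0=S P1=O  mem[L1]=96
16. P1: store L1 := 87  bus=[BusUpgr]  L1: P0=I P1=M  mem[L1]=96
17. P1: load  L1  bus=[-]  L1: P0=I P1=M  mem[L1]=96
18. P0: store L1 := 77  bus=[BusRdX,Flush]  L1: P0=M P1=I  mem[L1]=87
19. P0: store L1 := 25  bus=[-]  L1: P0=M P1=I  mem[L1]=87
20. P1: store L1 := 66  bus=[BusRdX,Flush]  L1: P0=I P1=M  mem[L1]=25
21. P0: store L1 := 45  bus=[BusRdX,Flush]  L1: P0=M P1=I  mem[L1]=66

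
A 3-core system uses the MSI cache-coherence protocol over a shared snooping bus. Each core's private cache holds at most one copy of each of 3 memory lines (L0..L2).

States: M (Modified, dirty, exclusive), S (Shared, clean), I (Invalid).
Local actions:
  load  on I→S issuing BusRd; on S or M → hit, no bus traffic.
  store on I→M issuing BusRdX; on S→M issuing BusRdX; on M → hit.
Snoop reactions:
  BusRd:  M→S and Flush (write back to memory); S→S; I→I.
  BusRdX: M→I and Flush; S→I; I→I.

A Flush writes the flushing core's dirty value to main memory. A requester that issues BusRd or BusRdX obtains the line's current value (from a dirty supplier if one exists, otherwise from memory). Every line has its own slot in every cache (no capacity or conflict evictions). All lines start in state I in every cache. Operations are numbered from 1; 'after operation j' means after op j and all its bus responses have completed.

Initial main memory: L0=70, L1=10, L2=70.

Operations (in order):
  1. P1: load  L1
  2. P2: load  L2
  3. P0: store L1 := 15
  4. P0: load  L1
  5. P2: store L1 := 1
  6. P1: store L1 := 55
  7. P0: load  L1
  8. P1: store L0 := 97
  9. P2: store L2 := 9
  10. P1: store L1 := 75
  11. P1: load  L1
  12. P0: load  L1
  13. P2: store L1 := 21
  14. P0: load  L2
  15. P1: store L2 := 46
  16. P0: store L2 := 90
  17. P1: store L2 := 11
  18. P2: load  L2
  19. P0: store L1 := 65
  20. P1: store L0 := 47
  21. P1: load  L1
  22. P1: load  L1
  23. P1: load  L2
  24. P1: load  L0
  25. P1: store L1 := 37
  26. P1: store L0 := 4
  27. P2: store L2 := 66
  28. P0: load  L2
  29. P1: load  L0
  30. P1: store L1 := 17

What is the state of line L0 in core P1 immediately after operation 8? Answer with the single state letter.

1. P1: load  L1  bus=[BusRd]  L1: P0=I P1=S P2=I  mem[L1]=10
2. P2: load  L2  bus=[BusRd]  L2: P0=I P1=I P2=S  mem[L2]=70
3. P0: store L1 := 15  bus=[BusRdX]  L1: P0=M P1=I P2=I  mem[L1]=10
4. P0: load  L1  bus=[-]  L1: P0=M P1=I P2=I  mem[L1]=10
5. P2: store L1 := 1  bus=[BusRdX,Flush]  L1: P0=I P1=I P2=M  mem[L1]=15
6. P1: store L1 := 55  bus=[BusRdX,Flush]  L1: P0=I P1=M P2=I  mem[L1]=1
7. P0: load  L1  bus=[BusRd,Flush]  L1: P0=S P1=S P2=I  mem[L1]=55
8. P1: store L0 := 97  bus=[BusRdX]  L0: P0=I P1=M P2=I  mem[L0]=70
9. P2: store L2 := 9  bus=[BusRdX]  L2: P0=I P1=I P2=M  mem[L2]=70
10. P1: store L1 := 75  bus=[BusRdX]  L1: P0=I P1=M P2=I  mem[L1]=55
11. P1: load  L1  bus=[-]  L1: P0=I P1=M P2=I  mem[L1]=55
12. P0: load  L1  bus=[BusRd,Flush]  L1: P0=S P1=S P2=I  mem[L1]=75
13. P2: store L1 := 21  bus=[BusRdX]  L1: P0=I P1=I P2=M  mem[L1]=75
14. P0: load  L2  bus=[BusRd,Flush]  L2: P0=S P1=I P2=S  mem[L2]=9
15. P1: store L2 := 46  bus=[BusRdX]  L2: P0=I P1=M P2=I  mem[L2]=9
16. P0: store L2 := 90  bus=[BusRdX,Flush]  L2: P0=M P1=I P2=I  mem[L2]=46
17. P1: store L2 := 11  bus=[BusRdX,Flush]  L2: P0=I P1=M P2=I  mem[L2]=90
18. P2: load  L2  bus=[BusRd,Flush]  L2: P0=I P1=S P2=S  mem[L2]=11
19. P0: store L1 := 65  bus=[BusRdX,Flush]  L1: P0=M P1=I P2=I  mem[L1]=21
20. P1: store L0 := 47  bus=[-]  L0: P0=I P1=M P2=I  mem[L0]=70
21. P1: load  L1  bus=[BusRd,Flush]  L1: P0=S P1=S P2=I  mem[L1]=65
22. P1: load  L1  bus=[-]  L1: P0=S P1=S P2=I  mem[L1]=65
23. P1: load  L2  bus=[-]  L2: P0=I P1=S P2=S  mem[L2]=11
24. P1: load  L0  bus=[-]  L0: P0=I P1=M P2=I  mem[L0]=70
25. P1: store L1 := 37  bus=[BusRdX]  L1: P0=I P1=M P2=I  mem[L1]=65
26. P1: store L0 := 4  bus=[-]  L0: P0=I P1=M P2=I  mem[L0]=70
27. P2: store L2 := 66  bus=[BusRdX]  L2: P0=I P1=I P2=M  mem[L2]=11
28. P0: load  L2  bus=[BusRd,Flush]  L2: P0=S P1=I P2=S  mem[L2]=66
29. P1: load  L0  bus=[-]  L0: P0=I P1=M P2=I  mem[L0]=70
30. P1: store L1 := 17  bus=[-]  L1: P0=I P1=M P2=I  mem[L1]=65

state = M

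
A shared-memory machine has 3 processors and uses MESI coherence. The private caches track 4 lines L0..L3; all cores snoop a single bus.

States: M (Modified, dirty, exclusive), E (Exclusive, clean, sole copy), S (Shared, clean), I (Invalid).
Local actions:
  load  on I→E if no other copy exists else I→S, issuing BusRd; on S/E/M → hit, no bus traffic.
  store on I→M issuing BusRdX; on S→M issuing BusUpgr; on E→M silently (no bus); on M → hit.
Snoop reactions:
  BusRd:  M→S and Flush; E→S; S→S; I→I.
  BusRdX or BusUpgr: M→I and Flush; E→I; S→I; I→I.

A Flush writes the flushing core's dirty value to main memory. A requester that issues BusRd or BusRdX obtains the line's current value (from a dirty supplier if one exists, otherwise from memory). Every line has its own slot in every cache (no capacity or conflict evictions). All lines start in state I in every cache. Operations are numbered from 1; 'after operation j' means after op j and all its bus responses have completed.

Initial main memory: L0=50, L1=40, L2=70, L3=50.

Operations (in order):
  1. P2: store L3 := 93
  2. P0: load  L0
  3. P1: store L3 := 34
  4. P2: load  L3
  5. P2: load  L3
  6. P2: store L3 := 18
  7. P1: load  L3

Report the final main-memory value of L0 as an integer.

  op1 P2: store L3 := 93 → I/I/M on L3; bus BusRdX; mem=50
  op2 P0: load  L0 → E/I/I on L0; bus BusRd; mem=50
  op3 P1: store L3 := 34 → I/M/I on L3; bus BusRdX Flush; mem=93
  op4 P2: load  L3 → I/S/S on L3; bus BusRd Flush; mem=34
  op5 P2: load  L3 → I/S/S on L3; bus (none); mem=34
  op6 P2: store L3 := 18 → I/I/M on L3; bus BusUpgr; mem=34
  op7 P1: load  L3 → I/S/S on L3; bus BusRd Flush; mem=18

memory[L0] = 50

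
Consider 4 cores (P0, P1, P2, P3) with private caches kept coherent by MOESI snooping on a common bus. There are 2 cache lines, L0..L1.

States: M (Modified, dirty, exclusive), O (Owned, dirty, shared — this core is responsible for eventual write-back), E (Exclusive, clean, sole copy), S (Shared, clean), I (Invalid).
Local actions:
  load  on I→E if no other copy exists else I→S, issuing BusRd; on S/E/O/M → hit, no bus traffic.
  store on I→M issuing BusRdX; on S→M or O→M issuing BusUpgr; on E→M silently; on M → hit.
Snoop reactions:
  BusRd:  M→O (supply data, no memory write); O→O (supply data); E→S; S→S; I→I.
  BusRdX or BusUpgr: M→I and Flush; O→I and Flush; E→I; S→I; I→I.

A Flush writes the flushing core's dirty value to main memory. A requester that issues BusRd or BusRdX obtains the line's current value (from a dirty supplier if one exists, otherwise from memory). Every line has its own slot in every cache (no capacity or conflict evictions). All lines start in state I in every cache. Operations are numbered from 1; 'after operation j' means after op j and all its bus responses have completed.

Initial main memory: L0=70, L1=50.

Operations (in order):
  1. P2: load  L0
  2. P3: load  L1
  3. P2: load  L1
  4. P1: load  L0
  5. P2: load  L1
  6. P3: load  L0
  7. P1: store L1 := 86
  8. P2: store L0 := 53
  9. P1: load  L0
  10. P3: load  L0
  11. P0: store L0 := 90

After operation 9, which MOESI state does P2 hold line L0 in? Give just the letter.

state = O

step 1: P2: load  L0  ⟶  IIEI  (L0)  txn=BusRd  M[L0]=70
step 2: P3: load  L1  ⟶  IIIE  (L1)  txn=BusRd  M[L1]=50
step 3: P2: load  L1  ⟶  IISS  (L1)  txn=BusRd  M[L1]=50
step 4: P1: load  L0  ⟶  ISSI  (L0)  txn=BusRd  M[L0]=70
step 5: P2: load  L1  ⟶  IISS  (L1)  txn=∅  M[L1]=50
step 6: P3: load  L0  ⟶  ISSS  (L0)  txn=BusRd  M[L0]=70
step 7: P1: store L1 := 86  ⟶  IMII  (L1)  txn=BusRdX  M[L1]=50
step 8: P2: store L0 := 53  ⟶  IIMI  (L0)  txn=BusUpgr  M[L0]=70
step 9: P1: load  L0  ⟶  ISOI  (L0)  txn=BusRd  M[L0]=70
step 10: P3: load  L0  ⟶  ISOS  (L0)  txn=BusRd  M[L0]=70
step 11: P0: store L0 := 90  ⟶  MIII  (L0)  txn=BusRdX+Flush  M[L0]=53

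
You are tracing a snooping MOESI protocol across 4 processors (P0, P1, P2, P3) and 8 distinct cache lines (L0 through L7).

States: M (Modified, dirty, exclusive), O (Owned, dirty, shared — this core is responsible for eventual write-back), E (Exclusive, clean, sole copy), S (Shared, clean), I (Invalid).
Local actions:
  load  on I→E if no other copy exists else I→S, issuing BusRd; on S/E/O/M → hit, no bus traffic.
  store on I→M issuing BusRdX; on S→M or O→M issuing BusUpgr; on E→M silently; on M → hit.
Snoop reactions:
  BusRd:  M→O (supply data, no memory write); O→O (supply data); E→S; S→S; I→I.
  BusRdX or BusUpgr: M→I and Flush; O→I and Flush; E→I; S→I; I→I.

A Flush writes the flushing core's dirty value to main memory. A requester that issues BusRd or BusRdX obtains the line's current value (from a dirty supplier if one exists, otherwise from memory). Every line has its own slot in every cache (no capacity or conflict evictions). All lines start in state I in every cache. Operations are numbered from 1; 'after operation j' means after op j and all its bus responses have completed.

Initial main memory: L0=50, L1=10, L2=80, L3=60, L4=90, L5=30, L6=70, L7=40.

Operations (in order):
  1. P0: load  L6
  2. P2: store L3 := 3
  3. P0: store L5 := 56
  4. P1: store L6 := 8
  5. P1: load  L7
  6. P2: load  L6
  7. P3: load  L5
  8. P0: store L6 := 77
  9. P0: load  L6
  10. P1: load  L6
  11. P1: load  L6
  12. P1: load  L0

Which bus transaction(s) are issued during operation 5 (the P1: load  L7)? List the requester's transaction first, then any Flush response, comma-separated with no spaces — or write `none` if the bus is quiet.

1. P0: load  L6  bus=[BusRd]  L6: P0=E P1=I P2=I P3=I  mem[L6]=70
2. P2: store L3 := 3  bus=[BusRdX]  L3: P0=I P1=I P2=M P3=I  mem[L3]=60
3. P0: store L5 := 56  bus=[BusRdX]  L5: P0=M P1=I P2=I P3=I  mem[L5]=30
4. P1: store L6 := 8  bus=[BusRdX]  L6: P0=I P1=M P2=I P3=I  mem[L6]=70
5. P1: load  L7  bus=[BusRd]  L7: P0=I P1=E P2=I P3=I  mem[L7]=40
6. P2: load  L6  bus=[BusRd]  L6: P0=I P1=O P2=S P3=I  mem[L6]=70
7. P3: load  L5  bus=[BusRd]  L5: P0=O P1=I P2=I P3=S  mem[L5]=30
8. P0: store L6 := 77  bus=[BusRdX,Flush]  L6: P0=M P1=I P2=I P3=I  mem[L6]=8
9. P0: load  L6  bus=[-]  L6: P0=M P1=I P2=I P3=I  mem[L6]=8
10. P1: load  L6  bus=[BusRd]  L6: P0=O P1=S P2=I P3=I  mem[L6]=8
11. P1: load  L6  bus=[-]  L6: P0=O P1=S P2=I P3=I  mem[L6]=8
12. P1: load  L0  bus=[BusRd]  L0: P0=I P1=E P2=I P3=I  mem[L0]=50

bus = BusRd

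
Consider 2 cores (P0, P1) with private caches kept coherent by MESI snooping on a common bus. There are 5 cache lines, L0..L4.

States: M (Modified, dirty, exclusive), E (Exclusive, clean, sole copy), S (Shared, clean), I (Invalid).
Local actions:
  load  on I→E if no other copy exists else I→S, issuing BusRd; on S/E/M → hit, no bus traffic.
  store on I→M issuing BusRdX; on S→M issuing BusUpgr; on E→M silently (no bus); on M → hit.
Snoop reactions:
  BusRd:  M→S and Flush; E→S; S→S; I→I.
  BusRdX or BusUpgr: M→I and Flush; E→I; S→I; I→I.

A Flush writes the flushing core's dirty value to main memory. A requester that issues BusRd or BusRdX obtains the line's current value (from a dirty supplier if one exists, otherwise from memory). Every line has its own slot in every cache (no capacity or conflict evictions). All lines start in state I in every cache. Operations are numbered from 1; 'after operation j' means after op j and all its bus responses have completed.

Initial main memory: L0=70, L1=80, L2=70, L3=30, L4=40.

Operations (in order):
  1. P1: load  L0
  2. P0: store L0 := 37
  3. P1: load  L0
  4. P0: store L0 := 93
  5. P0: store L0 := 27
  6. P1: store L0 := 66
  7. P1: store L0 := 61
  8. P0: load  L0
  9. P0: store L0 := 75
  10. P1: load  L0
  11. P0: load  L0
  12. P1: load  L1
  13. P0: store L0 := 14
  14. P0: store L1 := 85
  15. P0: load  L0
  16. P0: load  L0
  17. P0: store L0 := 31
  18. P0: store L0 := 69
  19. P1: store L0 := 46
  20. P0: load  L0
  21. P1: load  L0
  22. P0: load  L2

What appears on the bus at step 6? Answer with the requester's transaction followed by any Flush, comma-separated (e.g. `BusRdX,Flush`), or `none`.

  op1 P1: load  L0 → I/E on L0; bus BusRd; mem=70
  op2 P0: store L0 := 37 → M/I on L0; bus BusRdX; mem=70
  op3 P1: load  L0 → S/S on L0; bus BusRd Flush; mem=37
  op4 P0: store L0 := 93 → M/I on L0; bus BusUpgr; mem=37
  op5 P0: store L0 := 27 → M/I on L0; bus (none); mem=37
  op6 P1: store L0 := 66 → I/M on L0; bus BusRdX Flush; mem=27
  op7 P1: store L0 := 61 → I/M on L0; bus (none); mem=27
  op8 P0: load  L0 → S/S on L0; bus BusRd Flush; mem=61
  op9 P0: store L0 := 75 → M/I on L0; bus BusUpgr; mem=61
  op10 P1: load  L0 → S/S on L0; bus BusRd Flush; mem=75
  op11 P0: load  L0 → S/S on L0; bus (none); mem=75
  op12 P1: load  L1 → I/E on L1; bus BusRd; mem=80
  op13 P0: store L0 := 14 → M/I on L0; bus BusUpgr; mem=75
  op14 P0: store L1 := 85 → M/I on L1; bus BusRdX; mem=80
  op15 P0: load  L0 → M/I on L0; bus (none); mem=75
  op16 P0: load  L0 → M/I on L0; bus (none); mem=75
  op17 P0: store L0 := 31 → M/I on L0; bus (none); mem=75
  op18 P0: store L0 := 69 → M/I on L0; bus (none); mem=75
  op19 P1: store L0 := 46 → I/M on L0; bus BusRdX Flush; mem=69
  op20 P0: load  L0 → S/S on L0; bus BusRd Flush; mem=46
  op21 P1: load  L0 → S/S on L0; bus (none); mem=46
  op22 P0: load  L2 → E/I on L2; bus BusRd; mem=70

bus = BusRdX,Flush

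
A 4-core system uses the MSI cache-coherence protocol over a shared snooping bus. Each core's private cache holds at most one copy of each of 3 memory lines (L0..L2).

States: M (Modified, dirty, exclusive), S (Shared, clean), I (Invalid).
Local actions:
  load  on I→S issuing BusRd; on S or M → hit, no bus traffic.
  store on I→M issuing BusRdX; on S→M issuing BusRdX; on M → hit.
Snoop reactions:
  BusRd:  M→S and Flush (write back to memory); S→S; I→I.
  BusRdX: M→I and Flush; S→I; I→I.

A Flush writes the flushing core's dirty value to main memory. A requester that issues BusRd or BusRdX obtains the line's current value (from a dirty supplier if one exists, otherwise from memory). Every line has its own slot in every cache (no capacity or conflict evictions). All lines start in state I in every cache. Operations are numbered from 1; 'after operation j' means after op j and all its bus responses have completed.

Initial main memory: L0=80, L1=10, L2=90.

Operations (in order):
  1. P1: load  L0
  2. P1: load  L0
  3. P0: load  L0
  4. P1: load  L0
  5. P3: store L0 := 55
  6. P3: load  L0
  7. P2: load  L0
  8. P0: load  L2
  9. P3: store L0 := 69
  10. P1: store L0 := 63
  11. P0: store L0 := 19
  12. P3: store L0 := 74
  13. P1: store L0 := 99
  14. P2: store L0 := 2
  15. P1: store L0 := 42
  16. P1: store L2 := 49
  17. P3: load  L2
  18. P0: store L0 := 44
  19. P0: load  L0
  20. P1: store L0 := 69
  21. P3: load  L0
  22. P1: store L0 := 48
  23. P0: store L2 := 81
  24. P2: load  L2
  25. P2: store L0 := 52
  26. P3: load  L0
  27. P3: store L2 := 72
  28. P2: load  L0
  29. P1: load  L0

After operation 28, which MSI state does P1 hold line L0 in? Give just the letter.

[1] P1: load  L0 | P0:I, P1:S(80), P2:I, P3:I | bus: BusRd
[2] P1: load  L0 | P0:I, P1:S(80), P2:I, P3:I | bus: none
[3] P0: load  L0 | P0:S(80), P1:S(80), P2:I, P3:I | bus: BusRd
[4] P1: load  L0 | P0:S(80), P1:S(80), P2:I, P3:I | bus: none
[5] P3: store L0 := 55 | P0:I, P1:I, P2:I, P3:M(55) | bus: BusRdX
[6] P3: load  L0 | P0:I, P1:I, P2:I, P3:M(55) | bus: none
[7] P2: load  L0 | P0:I, P1:I, P2:S(55), P3:S(55) | bus: BusRd,Flush
[8] P0: load  L2 | P0:S(90), P1:I, P2:I, P3:I | bus: BusRd
[9] P3: store L0 := 69 | P0:I, P1:I, P2:I, P3:M(69) | bus: BusRdX
[10] P1: store L0 := 63 | P0:I, P1:M(63), P2:I, P3:I | bus: BusRdX,Flush
[11] P0: store L0 := 19 | P0:M(19), P1:I, P2:I, P3:I | bus: BusRdX,Flush
[12] P3: store L0 := 74 | P0:I, P1:I, P2:I, P3:M(74) | bus: BusRdX,Flush
[13] P1: store L0 := 99 | P0:I, P1:M(99), P2:I, P3:I | bus: BusRdX,Flush
[14] P2: store L0 := 2 | P0:I, P1:I, P2:M(2), P3:I | bus: BusRdX,Flush
[15] P1: store L0 := 42 | P0:I, P1:M(42), P2:I, P3:I | bus: BusRdX,Flush
[16] P1: store L2 := 49 | P0:I, P1:M(49), P2:I, P3:I | bus: BusRdX
[17] P3: load  L2 | P0:I, P1:S(49), P2:I, P3:S(49) | bus: BusRd,Flush
[18] P0: store L0 := 44 | P0:M(44), P1:I, P2:I, P3:I | bus: BusRdX,Flush
[19] P0: load  L0 | P0:M(44), P1:I, P2:I, P3:I | bus: none
[20] P1: store L0 := 69 | P0:I, P1:M(69), P2:I, P3:I | bus: BusRdX,Flush
[21] P3: load  L0 | P0:I, P1:S(69), P2:I, P3:S(69) | bus: BusRd,Flush
[22] P1: store L0 := 48 | P0:I, P1:M(48), P2:I, P3:I | bus: BusRdX
[23] P0: store L2 := 81 | P0:M(81), P1:I, P2:I, P3:I | bus: BusRdX
[24] P2: load  L2 | P0:S(81), P1:I, P2:S(81), P3:I | bus: BusRd,Flush
[25] P2: store L0 := 52 | P0:I, P1:I, P2:M(52), P3:I | bus: BusRdX,Flush
[26] P3: load  L0 | P0:I, P1:I, P2:S(52), P3:S(52) | bus: BusRd,Flush
[27] P3: store L2 := 72 | P0:I, P1:I, P2:I, P3:M(72) | bus: BusRdX
[28] P2: load  L0 | P0:I, P1:I, P2:S(52), P3:S(52) | bus: none
[29] P1: load  L0 | P0:I, P1:S(52), P2:S(52), P3:S(52) | bus: BusRd

state = I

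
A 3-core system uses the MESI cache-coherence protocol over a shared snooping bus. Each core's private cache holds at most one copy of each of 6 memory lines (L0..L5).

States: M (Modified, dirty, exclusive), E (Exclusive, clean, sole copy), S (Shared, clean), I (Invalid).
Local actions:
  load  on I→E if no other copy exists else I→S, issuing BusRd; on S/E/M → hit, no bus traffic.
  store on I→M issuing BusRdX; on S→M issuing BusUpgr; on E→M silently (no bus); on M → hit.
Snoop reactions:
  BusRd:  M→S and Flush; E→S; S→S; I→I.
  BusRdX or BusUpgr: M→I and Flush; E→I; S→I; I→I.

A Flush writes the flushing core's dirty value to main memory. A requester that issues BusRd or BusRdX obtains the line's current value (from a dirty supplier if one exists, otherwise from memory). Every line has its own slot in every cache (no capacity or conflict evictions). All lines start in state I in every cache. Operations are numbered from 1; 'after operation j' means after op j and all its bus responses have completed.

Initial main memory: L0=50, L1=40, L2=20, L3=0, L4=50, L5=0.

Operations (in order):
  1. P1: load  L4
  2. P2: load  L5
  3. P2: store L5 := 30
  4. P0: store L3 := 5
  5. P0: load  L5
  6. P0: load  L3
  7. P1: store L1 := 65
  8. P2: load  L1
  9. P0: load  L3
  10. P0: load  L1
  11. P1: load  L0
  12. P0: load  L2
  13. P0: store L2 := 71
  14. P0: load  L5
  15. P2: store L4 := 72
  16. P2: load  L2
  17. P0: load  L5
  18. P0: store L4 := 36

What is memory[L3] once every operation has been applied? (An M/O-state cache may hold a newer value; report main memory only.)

memory[L3] = 0

1. P1: load  L4  bus=[BusRd]  L4: P0=I P1=E P2=I  mem[L4]=50
2. P2: load  L5  bus=[BusRd]  L5: P0=I P1=I P2=E  mem[L5]=0
3. P2: store L5 := 30  bus=[-]  L5: P0=I P1=I P2=M  mem[L5]=0
4. P0: store L3 := 5  bus=[BusRdX]  L3: P0=M P1=I P2=I  mem[L3]=0
5. P0: load  L5  bus=[BusRd,Flush]  L5: P0=S P1=I P2=S  mem[L5]=30
6. P0: load  L3  bus=[-]  L3: P0=M P1=I P2=I  mem[L3]=0
7. P1: store L1 := 65  bus=[BusRdX]  L1: P0=I P1=M P2=I  mem[L1]=40
8. P2: load  L1  bus=[BusRd,Flush]  L1: P0=I P1=S P2=S  mem[L1]=65
9. P0: load  L3  bus=[-]  L3: P0=M P1=I P2=I  mem[L3]=0
10. P0: load  L1  bus=[BusRd]  L1: P0=S P1=S P2=S  mem[L1]=65
11. P1: load  L0  bus=[BusRd]  L0: P0=I P1=E P2=I  mem[L0]=50
12. P0: load  L2  bus=[BusRd]  L2: P0=E P1=I P2=I  mem[L2]=20
13. P0: store L2 := 71  bus=[-]  L2: P0=M P1=I P2=I  mem[L2]=20
14. P0: load  L5  bus=[-]  L5: P0=S P1=I P2=S  mem[L5]=30
15. P2: store L4 := 72  bus=[BusRdX]  L4: P0=I P1=I P2=M  mem[L4]=50
16. P2: load  L2  bus=[BusRd,Flush]  L2: P0=S P1=I P2=S  mem[L2]=71
17. P0: load  L5  bus=[-]  L5: P0=S P1=I P2=S  mem[L5]=30
18. P0: store L4 := 36  bus=[BusRdX,Flush]  L4: P0=M P1=I P2=I  mem[L4]=72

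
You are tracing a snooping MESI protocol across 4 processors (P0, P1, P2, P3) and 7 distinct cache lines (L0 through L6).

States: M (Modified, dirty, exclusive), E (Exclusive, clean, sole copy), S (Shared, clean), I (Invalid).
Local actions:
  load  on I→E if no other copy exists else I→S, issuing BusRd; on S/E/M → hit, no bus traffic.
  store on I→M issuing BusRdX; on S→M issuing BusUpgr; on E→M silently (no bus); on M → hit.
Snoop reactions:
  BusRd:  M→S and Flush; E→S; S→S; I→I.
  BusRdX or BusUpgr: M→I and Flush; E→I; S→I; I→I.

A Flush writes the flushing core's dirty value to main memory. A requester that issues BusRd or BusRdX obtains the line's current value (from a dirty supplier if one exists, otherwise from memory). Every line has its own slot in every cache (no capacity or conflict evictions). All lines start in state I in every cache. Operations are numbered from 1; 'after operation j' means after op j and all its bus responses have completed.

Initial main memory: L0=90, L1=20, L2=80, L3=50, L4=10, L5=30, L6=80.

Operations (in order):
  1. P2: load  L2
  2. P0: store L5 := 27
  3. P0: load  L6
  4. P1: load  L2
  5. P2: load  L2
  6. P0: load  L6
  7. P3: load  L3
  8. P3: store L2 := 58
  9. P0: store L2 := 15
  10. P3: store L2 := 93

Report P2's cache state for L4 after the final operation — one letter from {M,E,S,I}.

step 1: P2: load  L2  ⟶  IIEI  (L2)  txn=BusRd  M[L2]=80
step 2: P0: store L5 := 27  ⟶  MIII  (L5)  txn=BusRdX  M[L5]=30
step 3: P0: load  L6  ⟶  EIII  (L6)  txn=BusRd  M[L6]=80
step 4: P1: load  L2  ⟶  ISSI  (L2)  txn=BusRd  M[L2]=80
step 5: P2: load  L2  ⟶  ISSI  (L2)  txn=∅  M[L2]=80
step 6: P0: load  L6  ⟶  EIII  (L6)  txn=∅  M[L6]=80
step 7: P3: load  L3  ⟶  IIIE  (L3)  txn=BusRd  M[L3]=50
step 8: P3: store L2 := 58  ⟶  IIIM  (L2)  txn=BusRdX  M[L2]=80
step 9: P0: store L2 := 15  ⟶  MIII  (L2)  txn=BusRdX+Flush  M[L2]=58
step 10: P3: store L2 := 93  ⟶  IIIM  (L2)  txn=BusRdX+Flush  M[L2]=15

state = I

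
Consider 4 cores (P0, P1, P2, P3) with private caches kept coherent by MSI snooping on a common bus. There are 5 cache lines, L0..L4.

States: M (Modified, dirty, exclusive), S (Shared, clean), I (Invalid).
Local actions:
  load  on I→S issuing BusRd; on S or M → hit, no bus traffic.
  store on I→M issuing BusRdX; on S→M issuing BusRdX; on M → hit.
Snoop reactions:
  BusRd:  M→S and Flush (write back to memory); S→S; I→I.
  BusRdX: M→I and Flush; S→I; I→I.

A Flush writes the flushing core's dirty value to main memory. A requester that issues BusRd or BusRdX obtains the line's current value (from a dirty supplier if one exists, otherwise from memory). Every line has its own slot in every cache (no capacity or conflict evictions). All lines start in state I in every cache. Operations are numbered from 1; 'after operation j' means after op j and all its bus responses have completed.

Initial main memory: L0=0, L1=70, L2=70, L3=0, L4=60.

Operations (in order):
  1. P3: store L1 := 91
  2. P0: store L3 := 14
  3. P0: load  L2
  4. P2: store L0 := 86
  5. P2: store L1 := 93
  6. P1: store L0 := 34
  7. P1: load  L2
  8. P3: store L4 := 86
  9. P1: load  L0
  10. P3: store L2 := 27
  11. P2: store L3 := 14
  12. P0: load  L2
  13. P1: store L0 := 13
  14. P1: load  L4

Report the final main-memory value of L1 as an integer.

memory[L1] = 91

step 1: P3: store L1 := 91  ⟶  IIIM  (L1)  txn=BusRdX  M[L1]=70
step 2: P0: store L3 := 14  ⟶  MIII  (L3)  txn=BusRdX  M[L3]=0
step 3: P0: load  L2  ⟶  SIII  (L2)  txn=BusRd  M[L2]=70
step 4: P2: store L0 := 86  ⟶  IIMI  (L0)  txn=BusRdX  M[L0]=0
step 5: P2: store L1 := 93  ⟶  IIMI  (L1)  txn=BusRdX+Flush  M[L1]=91
step 6: P1: store L0 := 34  ⟶  IMII  (L0)  txn=BusRdX+Flush  M[L0]=86
step 7: P1: load  L2  ⟶  SSII  (L2)  txn=BusRd  M[L2]=70
step 8: P3: store L4 := 86  ⟶  IIIM  (L4)  txn=BusRdX  M[L4]=60
step 9: P1: load  L0  ⟶  IMII  (L0)  txn=∅  M[L0]=86
step 10: P3: store L2 := 27  ⟶  IIIM  (L2)  txn=BusRdX  M[L2]=70
step 11: P2: store L3 := 14  ⟶  IIMI  (L3)  txn=BusRdX+Flush  M[L3]=14
step 12: P0: load  L2  ⟶  SIIS  (L2)  txn=BusRd+Flush  M[L2]=27
step 13: P1: store L0 := 13  ⟶  IMII  (L0)  txn=∅  M[L0]=86
step 14: P1: load  L4  ⟶  ISIS  (L4)  txn=BusRd+Flush  M[L4]=86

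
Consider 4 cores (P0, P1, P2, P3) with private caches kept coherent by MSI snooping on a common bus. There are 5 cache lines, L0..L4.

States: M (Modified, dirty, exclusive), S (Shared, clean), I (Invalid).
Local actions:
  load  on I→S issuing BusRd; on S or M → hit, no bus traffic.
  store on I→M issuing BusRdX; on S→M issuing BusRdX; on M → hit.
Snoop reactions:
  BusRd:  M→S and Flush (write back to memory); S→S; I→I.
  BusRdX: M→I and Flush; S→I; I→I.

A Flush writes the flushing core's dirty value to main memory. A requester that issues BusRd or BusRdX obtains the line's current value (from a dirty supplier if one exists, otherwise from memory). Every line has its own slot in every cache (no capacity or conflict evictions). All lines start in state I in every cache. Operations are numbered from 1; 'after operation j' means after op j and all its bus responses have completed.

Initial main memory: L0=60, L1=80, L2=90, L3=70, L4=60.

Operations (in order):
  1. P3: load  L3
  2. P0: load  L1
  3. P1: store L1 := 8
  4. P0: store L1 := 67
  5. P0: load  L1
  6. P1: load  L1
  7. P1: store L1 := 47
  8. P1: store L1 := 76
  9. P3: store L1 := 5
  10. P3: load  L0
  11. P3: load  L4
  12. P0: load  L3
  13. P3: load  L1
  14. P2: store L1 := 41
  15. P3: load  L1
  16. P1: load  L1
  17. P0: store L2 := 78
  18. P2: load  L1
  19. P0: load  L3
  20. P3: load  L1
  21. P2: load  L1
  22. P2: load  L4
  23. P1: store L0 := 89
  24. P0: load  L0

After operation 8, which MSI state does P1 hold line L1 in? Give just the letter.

1. P3: load  L3  bus=[BusRd]  L3: P0=I P1=I P2=I P3=S  mem[L3]=70
2. P0: load  L1  bus=[BusRd]  L1: P0=S P1=I P2=I P3=I  mem[L1]=80
3. P1: store L1 := 8  bus=[BusRdX]  L1: P0=I P1=M P2=I P3=I  mem[L1]=80
4. P0: store L1 := 67  bus=[BusRdX,Flush]  L1: P0=M P1=I P2=I P3=I  mem[L1]=8
5. P0: load  L1  bus=[-]  L1: P0=M P1=I P2=I P3=I  mem[L1]=8
6. P1: load  L1  bus=[BusRd,Flush]  L1: P0=S P1=S P2=I P3=I  mem[L1]=67
7. P1: store L1 := 47  bus=[BusRdX]  L1: P0=I P1=M P2=I P3=I  mem[L1]=67
8. P1: store L1 := 76  bus=[-]  L1: P0=I P1=M P2=I P3=I  mem[L1]=67
9. P3: store L1 := 5  bus=[BusRdX,Flush]  L1: P0=I P1=I P2=I P3=M  mem[L1]=76
10. P3: load  L0  bus=[BusRd]  L0: P0=I P1=I P2=I P3=S  mem[L0]=60
11. P3: load  L4  bus=[BusRd]  L4: P0=I P1=I P2=I P3=S  mem[L4]=60
12. P0: load  L3  bus=[BusRd]  L3: P0=S P1=I P2=I P3=S  mem[L3]=70
13. P3: load  L1  bus=[-]  L1: P0=I P1=I P2=I P3=M  mem[L1]=76
14. P2: store L1 := 41  bus=[BusRdX,Flush]  L1: P0=I P1=I P2=M P3=I  mem[L1]=5
15. P3: load  L1  bus=[BusRd,Flush]  L1: P0=I P1=I P2=S P3=S  mem[L1]=41
16. P1: load  L1  bus=[BusRd]  L1: P0=I P1=S P2=S P3=S  mem[L1]=41
17. P0: store L2 := 78  bus=[BusRdX]  L2: P0=M P1=I P2=I P3=I  mem[L2]=90
18. P2: load  L1  bus=[-]  L1: P0=I P1=S P2=S P3=S  mem[L1]=41
19. P0: load  L3  bus=[-]  L3: P0=S P1=I P2=I P3=S  mem[L3]=70
20. P3: load  L1  bus=[-]  L1: P0=I P1=S P2=S P3=S  mem[L1]=41
21. P2: load  L1  bus=[-]  L1: P0=I P1=S P2=S P3=S  mem[L1]=41
22. P2: load  L4  bus=[BusRd]  L4: P0=I P1=I P2=S P3=S  mem[L4]=60
23. P1: store L0 := 89  bus=[BusRdX]  L0: P0=I P1=M P2=I P3=I  mem[L0]=60
24. P0: load  L0  bus=[BusRd,Flush]  L0: P0=S P1=S P2=I P3=I  mem[L0]=89

state = M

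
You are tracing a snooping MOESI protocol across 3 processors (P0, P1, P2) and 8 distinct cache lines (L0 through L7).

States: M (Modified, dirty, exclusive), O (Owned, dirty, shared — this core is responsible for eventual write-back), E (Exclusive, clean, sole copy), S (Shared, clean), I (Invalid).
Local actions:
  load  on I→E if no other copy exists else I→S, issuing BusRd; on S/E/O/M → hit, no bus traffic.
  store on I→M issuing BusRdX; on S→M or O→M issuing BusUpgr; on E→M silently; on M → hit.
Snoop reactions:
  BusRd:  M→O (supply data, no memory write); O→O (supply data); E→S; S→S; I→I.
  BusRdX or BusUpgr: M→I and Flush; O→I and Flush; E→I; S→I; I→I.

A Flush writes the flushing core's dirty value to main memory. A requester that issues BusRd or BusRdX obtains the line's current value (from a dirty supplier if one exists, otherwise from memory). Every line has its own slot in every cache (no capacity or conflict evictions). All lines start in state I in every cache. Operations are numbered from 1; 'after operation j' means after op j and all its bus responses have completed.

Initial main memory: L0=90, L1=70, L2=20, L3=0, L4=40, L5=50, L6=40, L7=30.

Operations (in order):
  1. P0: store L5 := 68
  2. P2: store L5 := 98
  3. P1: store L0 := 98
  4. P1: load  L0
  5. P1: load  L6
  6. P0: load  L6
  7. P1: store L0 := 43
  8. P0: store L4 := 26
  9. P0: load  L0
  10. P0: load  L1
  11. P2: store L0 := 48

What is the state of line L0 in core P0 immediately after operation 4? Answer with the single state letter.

state = I

step 1: P0: store L5 := 68  ⟶  MII  (L5)  txn=BusRdX  M[L5]=50
step 2: P2: store L5 := 98  ⟶  IIM  (L5)  txn=BusRdX+Flush  M[L5]=68
step 3: P1: store L0 := 98  ⟶  IMI  (L0)  txn=BusRdX  M[L0]=90
step 4: P1: load  L0  ⟶  IMI  (L0)  txn=∅  M[L0]=90
step 5: P1: load  L6  ⟶  IEI  (L6)  txn=BusRd  M[L6]=40
step 6: P0: load  L6  ⟶  SSI  (L6)  txn=BusRd  M[L6]=40
step 7: P1: store L0 := 43  ⟶  IMI  (L0)  txn=∅  M[L0]=90
step 8: P0: store L4 := 26  ⟶  MII  (L4)  txn=BusRdX  M[L4]=40
step 9: P0: load  L0  ⟶  SOI  (L0)  txn=BusRd  M[L0]=90
step 10: P0: load  L1  ⟶  EII  (L1)  txn=BusRd  M[L1]=70
step 11: P2: store L0 := 48  ⟶  IIM  (L0)  txn=BusRdX+Flush  M[L0]=43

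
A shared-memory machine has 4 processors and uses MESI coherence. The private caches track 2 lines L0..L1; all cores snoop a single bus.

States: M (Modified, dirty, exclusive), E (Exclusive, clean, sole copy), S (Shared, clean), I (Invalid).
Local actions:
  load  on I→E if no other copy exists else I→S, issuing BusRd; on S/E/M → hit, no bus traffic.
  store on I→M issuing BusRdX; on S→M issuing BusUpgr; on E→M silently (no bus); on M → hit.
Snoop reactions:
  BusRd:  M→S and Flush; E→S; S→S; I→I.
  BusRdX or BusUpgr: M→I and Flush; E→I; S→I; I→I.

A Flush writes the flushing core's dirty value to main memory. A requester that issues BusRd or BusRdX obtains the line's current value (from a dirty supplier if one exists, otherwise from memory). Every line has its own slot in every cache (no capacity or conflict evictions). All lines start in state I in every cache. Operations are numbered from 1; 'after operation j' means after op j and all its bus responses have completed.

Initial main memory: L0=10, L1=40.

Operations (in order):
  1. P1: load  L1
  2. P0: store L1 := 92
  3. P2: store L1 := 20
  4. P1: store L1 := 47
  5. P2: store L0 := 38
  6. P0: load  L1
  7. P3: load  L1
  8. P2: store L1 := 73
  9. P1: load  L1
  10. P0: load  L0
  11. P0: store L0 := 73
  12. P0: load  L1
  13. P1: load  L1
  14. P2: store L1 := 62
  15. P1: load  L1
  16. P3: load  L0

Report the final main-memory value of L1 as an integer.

  op1 P1: load  L1 → I/E/I/I on L1; bus BusRd; mem=40
  op2 P0: store L1 := 92 → M/I/I/I on L1; bus BusRdX; mem=40
  op3 P2: store L1 := 20 → I/I/M/I on L1; bus BusRdX Flush; mem=92
  op4 P1: store L1 := 47 → I/M/I/I on L1; bus BusRdX Flush; mem=20
  op5 P2: store L0 := 38 → I/I/M/I on L0; bus BusRdX; mem=10
  op6 P0: load  L1 → S/S/I/I on L1; bus BusRd Flush; mem=47
  op7 P3: load  L1 → S/S/I/S on L1; bus BusRd; mem=47
  op8 P2: store L1 := 73 → I/I/M/I on L1; bus BusRdX; mem=47
  op9 P1: load  L1 → I/S/S/I on L1; bus BusRd Flush; mem=73
  op10 P0: load  L0 → S/I/S/I on L0; bus BusRd Flush; mem=38
  op11 P0: store L0 := 73 → M/I/I/I on L0; bus BusUpgr; mem=38
  op12 P0: load  L1 → S/S/S/I on L1; bus BusRd; mem=73
  op13 P1: load  L1 → S/S/S/I on L1; bus (none); mem=73
  op14 P2: store L1 := 62 → I/I/M/I on L1; bus BusUpgr; mem=73
  op15 P1: load  L1 → I/S/S/I on L1; bus BusRd Flush; mem=62
  op16 P3: load  L0 → S/I/I/S on L0; bus BusRd Flush; mem=73

memory[L1] = 62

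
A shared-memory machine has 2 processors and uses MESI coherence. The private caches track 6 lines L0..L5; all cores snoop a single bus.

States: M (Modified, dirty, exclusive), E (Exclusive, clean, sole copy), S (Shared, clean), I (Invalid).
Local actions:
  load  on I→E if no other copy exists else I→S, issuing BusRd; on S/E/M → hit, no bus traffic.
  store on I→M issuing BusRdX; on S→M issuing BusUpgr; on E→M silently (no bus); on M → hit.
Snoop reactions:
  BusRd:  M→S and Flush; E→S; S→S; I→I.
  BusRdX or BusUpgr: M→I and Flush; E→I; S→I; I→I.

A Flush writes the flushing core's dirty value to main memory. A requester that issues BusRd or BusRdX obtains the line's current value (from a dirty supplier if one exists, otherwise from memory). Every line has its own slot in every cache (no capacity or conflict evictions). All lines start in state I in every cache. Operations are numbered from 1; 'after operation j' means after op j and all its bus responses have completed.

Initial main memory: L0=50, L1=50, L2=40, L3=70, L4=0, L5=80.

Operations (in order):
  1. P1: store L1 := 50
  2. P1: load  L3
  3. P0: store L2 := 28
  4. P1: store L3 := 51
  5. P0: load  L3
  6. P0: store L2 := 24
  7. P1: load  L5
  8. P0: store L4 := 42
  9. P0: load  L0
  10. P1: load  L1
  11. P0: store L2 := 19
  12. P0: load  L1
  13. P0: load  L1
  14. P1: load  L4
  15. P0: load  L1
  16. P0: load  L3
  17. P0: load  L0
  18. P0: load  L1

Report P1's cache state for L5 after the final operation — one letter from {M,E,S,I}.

state = E

[1] P1: store L1 := 50 | P0:I, P1:M(50) | bus: BusRdX
[2] P1: load  L3 | P0:I, P1:E(70) | bus: BusRd
[3] P0: store L2 := 28 | P0:M(28), P1:I | bus: BusRdX
[4] P1: store L3 := 51 | P0:I, P1:M(51) | bus: none
[5] P0: load  L3 | P0:S(51), P1:S(51) | bus: BusRd,Flush
[6] P0: store L2 := 24 | P0:M(24), P1:I | bus: none
[7] P1: load  L5 | P0:I, P1:E(80) | bus: BusRd
[8] P0: store L4 := 42 | P0:M(42), P1:I | bus: BusRdX
[9] P0: load  L0 | P0:E(50), P1:I | bus: BusRd
[10] P1: load  L1 | P0:I, P1:M(50) | bus: none
[11] P0: store L2 := 19 | P0:M(19), P1:I | bus: none
[12] P0: load  L1 | P0:S(50), P1:S(50) | bus: BusRd,Flush
[13] P0: load  L1 | P0:S(50), P1:S(50) | bus: none
[14] P1: load  L4 | P0:S(42), P1:S(42) | bus: BusRd,Flush
[15] P0: load  L1 | P0:S(50), P1:S(50) | bus: none
[16] P0: load  L3 | P0:S(51), P1:S(51) | bus: none
[17] P0: load  L0 | P0:E(50), P1:I | bus: none
[18] P0: load  L1 | P0:S(50), P1:S(50) | bus: none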